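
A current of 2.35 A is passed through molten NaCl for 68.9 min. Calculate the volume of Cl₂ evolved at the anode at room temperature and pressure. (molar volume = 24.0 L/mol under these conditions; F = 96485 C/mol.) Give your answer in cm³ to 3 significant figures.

1210 cm³

Q = It = 2.35 × 4134 = 9715 C
n(e⁻) = 9715 / 96485 = 0.1007 mol
2Cl⁻ → Cl₂ + 2e⁻, so n(Cl₂) = 0.1007 / 2 = 0.05035 mol
V = 0.05035 × 24.0 = 1.208 L
= 1210 cm³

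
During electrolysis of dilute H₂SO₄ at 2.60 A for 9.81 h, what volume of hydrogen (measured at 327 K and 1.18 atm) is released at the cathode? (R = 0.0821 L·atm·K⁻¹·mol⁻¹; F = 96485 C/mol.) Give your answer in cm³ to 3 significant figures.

Q = 2.60 A × 35316 s = 91820 C
Moles of electrons = 91820 / 96485 = 0.9517 mol
2H⁺ + 2e⁻ → H₂, so n(H₂) = 0.9517 / 2 = 0.4759 mol
V = nRT/P = 0.4759 × 0.0821 × 327 / 1.18 = 10.83 L
= 10800 cm³

10800 cm³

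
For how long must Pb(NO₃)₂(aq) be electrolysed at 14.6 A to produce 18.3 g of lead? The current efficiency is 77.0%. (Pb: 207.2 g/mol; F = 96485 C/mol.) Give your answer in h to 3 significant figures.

n(Pb) = 18.3 / 207.2 = 0.08832 mol
Pb²⁺ + 2e⁻ → Pb, so n(e⁻) = 2 × 0.08832 = 0.1766 mol
Q = 0.1766 × 96485 / 0.770 = 22130 C
t = Q / I = 22130 / 14.6 = 1516 s = 0.421 h

0.421 h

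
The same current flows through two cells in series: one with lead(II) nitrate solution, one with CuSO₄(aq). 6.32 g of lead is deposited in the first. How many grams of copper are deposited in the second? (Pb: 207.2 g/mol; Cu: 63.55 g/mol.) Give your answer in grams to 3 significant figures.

n(Pb) = 6.32 / 207.2 = 0.03050 mol
Pb²⁺ + 2e⁻ → Pb, so n(e⁻) = 2 × 0.03050 = 0.06100 mol
In series, the same 0.06100 mol of electrons flows through the second cell.
Cu²⁺ + 2e⁻ → Cu, so n(Cu) = 0.06100 / 2 = 0.03050 mol
m(Cu) = 0.03050 × 63.55 = 1.94 g

1.94 g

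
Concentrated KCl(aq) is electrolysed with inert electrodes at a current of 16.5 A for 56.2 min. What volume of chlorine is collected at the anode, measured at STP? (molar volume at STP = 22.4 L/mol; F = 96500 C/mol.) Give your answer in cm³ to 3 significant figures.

6460 cm³

Q = 16.5 A × 3372 s = 55640 C
n(e⁻) = 55640 / 96500 = 0.5766 mol
2Cl⁻ → Cl₂ + 2e⁻, so n(Cl₂) = 0.5766 / 2 = 0.2883 mol
V = 0.2883 × 22.4 = 6.458 L
= 6460 cm³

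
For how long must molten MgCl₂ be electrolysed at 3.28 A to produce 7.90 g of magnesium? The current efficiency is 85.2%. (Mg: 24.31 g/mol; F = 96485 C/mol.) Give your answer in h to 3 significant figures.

6.23 h

n(Mg) = 7.90 / 24.31 = 0.3250 mol
Mg²⁺ + 2e⁻ → Mg, so n(e⁻) = 2 × 0.3250 = 0.6500 mol
Q = 0.6500 × 96485 / 0.852 = 73610 C
t = Q / I = 73610 / 3.28 = 22440 s = 6.23 h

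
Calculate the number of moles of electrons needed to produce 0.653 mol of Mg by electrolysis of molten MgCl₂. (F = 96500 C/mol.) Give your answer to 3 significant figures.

1.31 mol

Mg²⁺ + 2e⁻ → Mg, so n(e⁻) = 2 × 0.653 = 1.306 mol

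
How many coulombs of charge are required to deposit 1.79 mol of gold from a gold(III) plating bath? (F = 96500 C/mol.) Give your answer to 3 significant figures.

5.18×10^5 C

Au³⁺ + 3e⁻ → Au, so n(e⁻) = 3 × 1.79 = 5.370 mol
Q = 5.370 × 96500 = 5.182×10^5 C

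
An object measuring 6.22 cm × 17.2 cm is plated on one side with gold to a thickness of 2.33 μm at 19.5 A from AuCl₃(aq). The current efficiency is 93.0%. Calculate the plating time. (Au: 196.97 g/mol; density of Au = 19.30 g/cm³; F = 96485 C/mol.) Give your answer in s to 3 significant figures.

Plated area = 6.22 × 17.2 = 107.0 cm²
Volume = 107.0 × 2.33×10⁻⁴ cm = 0.02493 cm³
m(Au) = 0.02493 × 19.30 = 0.4811 g
n(Au) = 0.4811 / 196.97 = 0.002443 mol; n(e⁻) = 3 × 0.002443 = 0.007329 mol
Q = 0.007329 × 96485 / 0.930 = 760.4 C
t = 760.4 / 19.5 = 38.99 s

39.0 s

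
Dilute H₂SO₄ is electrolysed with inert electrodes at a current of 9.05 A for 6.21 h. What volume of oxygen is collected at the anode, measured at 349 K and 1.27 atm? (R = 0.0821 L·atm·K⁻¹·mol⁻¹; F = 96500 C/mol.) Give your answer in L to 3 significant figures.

11.8 L

Q = 9.05 A × 22356 s = 2.023×10^5 C
n(e⁻) = Q/F = 2.023×10^5/96500 = 2.096 mol
2H₂O → O₂ + 4H⁺ + 4e⁻, so n(O₂) = 2.096 / 4 = 0.5240 mol
V = nRT/P = 0.5240 × 0.0821 × 349 / 1.27 = 11.82 L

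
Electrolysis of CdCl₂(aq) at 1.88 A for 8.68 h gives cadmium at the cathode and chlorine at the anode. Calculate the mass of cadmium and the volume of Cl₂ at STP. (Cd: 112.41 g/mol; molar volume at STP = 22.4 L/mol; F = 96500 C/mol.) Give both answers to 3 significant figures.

34.2 g Cd; 6.82 L Cl₂

Q = 1.88 × 31248 = 58750 C; n(e⁻) = 58750 / 96500 = 0.6088 mol
Cathode: Cd²⁺ + 2e⁻ → Cd → n(Cd) = 0.6088/2 = 0.3044 mol → 34.2 g
Anode: 2Cl⁻ → Cl₂ + 2e⁻ → n(Cl₂) = 0.6088/2 = 0.3044 mol → 6.82 L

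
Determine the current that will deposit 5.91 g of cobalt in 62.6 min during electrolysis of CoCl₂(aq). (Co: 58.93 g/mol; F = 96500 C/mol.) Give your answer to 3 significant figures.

5.15 A

n(Co) = 5.91 / 58.93 = 0.1003 mol
Co²⁺ + 2e⁻ → Co, so n(e⁻) = 2 × 0.1003 = 0.2006 mol
Q = 0.2006 × 96500 = 19360 C
I = Q / t = 19360 / 3756 s = 5.15 A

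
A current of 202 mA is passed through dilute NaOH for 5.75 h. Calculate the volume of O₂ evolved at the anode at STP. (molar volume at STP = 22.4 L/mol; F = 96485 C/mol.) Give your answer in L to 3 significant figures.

Q = It = 0.202 × 20700 = 4181 C
Moles of electrons = 4181 / 96485 = 0.04333 mol
2H₂O → O₂ + 4H⁺ + 4e⁻, so n(O₂) = 0.04333 / 4 = 0.01083 mol
V = 0.01083 × 22.4 = 0.2426 L

0.243 L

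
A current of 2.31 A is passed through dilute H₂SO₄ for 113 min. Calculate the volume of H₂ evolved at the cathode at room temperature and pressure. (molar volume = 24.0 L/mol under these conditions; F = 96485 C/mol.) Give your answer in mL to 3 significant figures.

Q = It = 2.31 × 6780 = 15660 C
n(e⁻) = Q/F = 15660/96485 = 0.1623 mol
2H⁺ + 2e⁻ → H₂, so n(H₂) = 0.1623 / 2 = 0.08115 mol
V = 0.08115 × 24.0 = 1.948 L
= 1950 mL

1950 mL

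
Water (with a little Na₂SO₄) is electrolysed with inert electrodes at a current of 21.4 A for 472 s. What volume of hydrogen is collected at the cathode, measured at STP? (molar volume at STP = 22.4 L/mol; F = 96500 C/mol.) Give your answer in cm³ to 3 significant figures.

Q = It = 21.4 × 472 = 10100 C
n(e⁻) = 10100 / 96500 = 0.1047 mol
2H⁺ + 2e⁻ → H₂, so n(H₂) = 0.1047 / 2 = 0.05235 mol
V = 0.05235 × 22.4 = 1.173 L
= 1170 cm³

1170 cm³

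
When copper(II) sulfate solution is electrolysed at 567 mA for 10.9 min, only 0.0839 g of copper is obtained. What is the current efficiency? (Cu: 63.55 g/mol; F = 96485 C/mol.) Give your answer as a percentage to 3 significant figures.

Q = 0.567 × 654 = 370.8 C
n(e⁻) = 370.8 / 96485 = 0.003843 mol
Cu²⁺ + 2e⁻ → Cu, so theoretical n(Cu) = 0.001922 mol → 0.1221 g
Efficiency = 0.0839 / 0.1221 = 0.6871 = 68.7%

68.7%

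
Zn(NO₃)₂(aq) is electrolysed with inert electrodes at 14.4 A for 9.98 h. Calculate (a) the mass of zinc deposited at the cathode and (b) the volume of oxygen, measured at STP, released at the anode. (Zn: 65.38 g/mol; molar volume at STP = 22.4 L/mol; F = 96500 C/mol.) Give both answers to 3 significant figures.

Q = 14.4 × 35928 = 5.174×10^5 C; n(e⁻) = 5.174×10^5 / 96500 = 5.362 mol
Cathode: Zn²⁺ + 2e⁻ → Zn → n(Zn) = 5.362/2 = 2.681 mol → 175 g
Anode: 2H₂O → O₂ + 4H⁺ + 4e⁻ → n(O₂) = 5.362/4 = 1.341 mol → 30.0 L

175 g Zn; 30.0 L O₂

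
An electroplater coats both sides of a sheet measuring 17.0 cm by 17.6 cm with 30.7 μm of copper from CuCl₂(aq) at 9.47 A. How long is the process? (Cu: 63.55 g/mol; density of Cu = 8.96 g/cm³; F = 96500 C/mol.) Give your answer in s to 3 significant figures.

5280 s

Plated area = 2 × 17.0 × 17.6 = 598.4 cm²
Volume = 598.4 × 30.7×10⁻⁴ cm = 1.837 cm³
m(Cu) = 1.837 × 8.96 = 16.46 g
n(Cu) = 16.46 / 63.55 = 0.2590 mol; n(e⁻) = 2 × 0.2590 = 0.5180 mol
Q = 0.5180 × 96500 = 49990 C
t = 49990 / 9.47 = 5279 s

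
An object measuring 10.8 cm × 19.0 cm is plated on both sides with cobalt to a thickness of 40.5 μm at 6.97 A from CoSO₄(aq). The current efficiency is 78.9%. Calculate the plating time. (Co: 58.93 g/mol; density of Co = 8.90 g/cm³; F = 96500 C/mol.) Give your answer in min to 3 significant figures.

147 min

Plated area = 2 × 10.8 × 19.0 = 410.4 cm²
Volume = 410.4 × 40.5×10⁻⁴ cm = 1.662 cm³
m(Co) = 1.662 × 8.90 = 14.79 g
n(Co) = 14.79 / 58.93 = 0.2510 mol; n(e⁻) = 2 × 0.2510 = 0.5020 mol
Q = 0.5020 × 96500 / 0.789 = 61400 C
t = 61400 / 6.97 = 8809 s = 147 min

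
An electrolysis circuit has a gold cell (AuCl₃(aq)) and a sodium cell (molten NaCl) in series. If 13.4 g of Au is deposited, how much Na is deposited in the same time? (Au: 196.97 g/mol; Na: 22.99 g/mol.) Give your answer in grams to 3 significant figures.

n(Au) = 13.4 / 196.97 = 0.06803 mol
Au³⁺ + 3e⁻ → Au, so n(e⁻) = 3 × 0.06803 = 0.2041 mol
Since the cells are in series, n(e⁻) in the Na cell is also 0.2041 mol.
Na⁺ + e⁻ → Na, so n(Na) = 0.2041 mol
m(Na) = 0.2041 × 22.99 = 4.69 g

4.69 g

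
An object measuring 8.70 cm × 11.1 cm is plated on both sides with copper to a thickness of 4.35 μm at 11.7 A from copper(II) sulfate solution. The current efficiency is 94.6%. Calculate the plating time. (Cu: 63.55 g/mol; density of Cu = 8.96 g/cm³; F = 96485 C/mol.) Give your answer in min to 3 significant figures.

Plated area = 2 × 8.70 × 11.1 = 193.1 cm²
Volume = 193.1 × 4.35×10⁻⁴ cm = 0.08400 cm³
m(Cu) = 0.08400 × 8.96 = 0.7526 g
n(Cu) = 0.7526 / 63.55 = 0.01184 mol; n(e⁻) = 2 × 0.01184 = 0.02368 mol
Q = 0.02368 × 96485 / 0.946 = 2415 C
t = 2415 / 11.7 = 206.4 s = 3.44 min

3.44 min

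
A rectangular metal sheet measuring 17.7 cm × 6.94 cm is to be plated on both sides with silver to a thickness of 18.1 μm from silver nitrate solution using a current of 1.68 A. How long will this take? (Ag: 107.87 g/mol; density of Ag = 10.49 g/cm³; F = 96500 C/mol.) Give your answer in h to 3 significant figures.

Plated area = 2 × 17.7 × 6.94 = 245.7 cm²
Volume = 245.7 × 18.1×10⁻⁴ cm = 0.4447 cm³
m(Ag) = 0.4447 × 10.49 = 4.665 g
n(Ag) = 4.665 / 107.87 = 0.04325 mol; n(e⁻) = 0.04325 mol
Q = 0.04325 × 96500 = 4174 C
t = 4174 / 1.68 = 2485 s = 0.690 h

0.690 h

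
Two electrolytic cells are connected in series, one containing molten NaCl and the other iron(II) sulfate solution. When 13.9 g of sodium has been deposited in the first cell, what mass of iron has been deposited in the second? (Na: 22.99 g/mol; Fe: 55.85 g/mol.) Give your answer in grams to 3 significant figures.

16.9 g

n(Na) = 13.9 / 22.99 = 0.6046 mol
Na⁺ + e⁻ → Na, so n(e⁻) = 0.6046 mol
In series, the same 0.6046 mol of electrons flows through the second cell.
Fe²⁺ + 2e⁻ → Fe, so n(Fe) = 0.6046 / 2 = 0.3023 mol
m(Fe) = 0.3023 × 55.85 = 16.9 g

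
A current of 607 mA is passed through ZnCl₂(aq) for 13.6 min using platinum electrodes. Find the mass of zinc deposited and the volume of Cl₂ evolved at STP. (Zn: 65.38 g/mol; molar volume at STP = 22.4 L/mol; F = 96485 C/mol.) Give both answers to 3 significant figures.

0.168 g Zn; 0.0575 L Cl₂

Q = 0.607 × 816 = 495.3 C; n(e⁻) = 495.3 / 96485 = 0.005133 mol
Cathode: Zn²⁺ + 2e⁻ → Zn → n(Zn) = 0.005133/2 = 0.002567 mol → 0.168 g
Anode: 2Cl⁻ → Cl₂ + 2e⁻ → n(Cl₂) = 0.005133/2 = 0.002567 mol → 0.0575 L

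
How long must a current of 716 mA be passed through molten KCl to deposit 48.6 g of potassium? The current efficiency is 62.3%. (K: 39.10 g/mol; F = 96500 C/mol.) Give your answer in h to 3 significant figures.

74.7 h

n(K) = 48.6 / 39.10 = 1.243 mol
K⁺ + e⁻ → K, so n(e⁻) = 1.243 mol
Q = 1.243 × 96500 / 0.623 = 1.925×10^5 C
t = Q / I = 1.925×10^5 / 0.716 = 2.689×10^5 s = 74.7 h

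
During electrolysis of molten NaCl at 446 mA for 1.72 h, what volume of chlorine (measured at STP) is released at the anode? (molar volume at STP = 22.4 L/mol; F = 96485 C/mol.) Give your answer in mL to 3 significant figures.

Charge passed = 0.446 × 6192 = 2762 C
Moles of electrons = 2762 / 96485 = 0.02863 mol
2Cl⁻ → Cl₂ + 2e⁻, so n(Cl₂) = 0.02863 / 2 = 0.01432 mol
V = 0.01432 × 22.4 = 0.3208 L
= 321 mL

321 mL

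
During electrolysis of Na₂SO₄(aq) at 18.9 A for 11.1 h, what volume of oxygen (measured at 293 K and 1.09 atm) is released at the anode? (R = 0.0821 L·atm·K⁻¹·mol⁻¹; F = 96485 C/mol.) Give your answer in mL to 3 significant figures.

Q = 18.9 A × 39960 s = 7.552×10^5 C
n(e⁻) = 7.552×10^5 / 96485 = 7.827 mol
2H₂O → O₂ + 4H⁺ + 4e⁻, so n(O₂) = 7.827 / 4 = 1.957 mol
V = nRT/P = 1.957 × 0.0821 × 293 / 1.09 = 43.19 L
= 43200 mL

43200 mL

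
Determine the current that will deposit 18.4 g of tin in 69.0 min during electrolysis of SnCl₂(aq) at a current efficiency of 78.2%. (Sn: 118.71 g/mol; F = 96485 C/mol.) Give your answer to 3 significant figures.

n(Sn) = 18.4 / 118.71 = 0.1550 mol
Sn²⁺ + 2e⁻ → Sn, so n(e⁻) = 2 × 0.1550 = 0.3100 mol
Q = 0.3100 × 96485 / 0.782 = 38250 C
I = Q / t = 38250 / 4140 s = 9.24 A

9.24 A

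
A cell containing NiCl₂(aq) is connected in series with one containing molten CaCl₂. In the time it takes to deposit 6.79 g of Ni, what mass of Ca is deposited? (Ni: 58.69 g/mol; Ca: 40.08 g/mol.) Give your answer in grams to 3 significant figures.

4.64 g

n(Ni) = 6.79 / 58.69 = 0.1157 mol
Ni²⁺ + 2e⁻ → Ni, so n(e⁻) = 2 × 0.1157 = 0.2314 mol
In series, the same 0.2314 mol of electrons flows through the second cell.
Ca²⁺ + 2e⁻ → Ca, so n(Ca) = 0.2314 / 2 = 0.1157 mol
m(Ca) = 0.1157 × 40.08 = 4.64 g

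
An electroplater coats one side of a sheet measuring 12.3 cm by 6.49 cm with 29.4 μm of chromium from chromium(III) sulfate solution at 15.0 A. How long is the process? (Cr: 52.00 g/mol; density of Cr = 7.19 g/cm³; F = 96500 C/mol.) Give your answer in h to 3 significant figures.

0.174 h

Plated area = 12.3 × 6.49 = 79.83 cm²
Volume = 79.83 × 29.4×10⁻⁴ cm = 0.2347 cm³
m(Cr) = 0.2347 × 7.19 = 1.687 g
n(Cr) = 1.687 / 52.00 = 0.03244 mol; n(e⁻) = 3 × 0.03244 = 0.09732 mol
Q = 0.09732 × 96500 = 9391 C
t = 9391 / 15.0 = 626.1 s = 0.174 h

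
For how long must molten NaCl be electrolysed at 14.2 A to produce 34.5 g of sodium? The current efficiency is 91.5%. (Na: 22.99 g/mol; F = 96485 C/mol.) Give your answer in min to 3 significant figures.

186 min

n(Na) = 34.5 / 22.99 = 1.501 mol
Na⁺ + e⁻ → Na, so n(e⁻) = 1.501 mol
Q = 1.501 × 96485 / 0.915 = 1.583×10^5 C
t = Q / I = 1.583×10^5 / 14.2 = 11150 s = 186 min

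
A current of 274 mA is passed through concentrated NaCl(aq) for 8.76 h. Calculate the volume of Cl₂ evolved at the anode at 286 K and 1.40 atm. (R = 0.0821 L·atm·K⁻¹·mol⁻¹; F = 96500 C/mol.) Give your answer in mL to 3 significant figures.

Charge passed = 0.274 × 31536 = 8641 C
n(e⁻) = 8641 / 96500 = 0.08954 mol
2Cl⁻ → Cl₂ + 2e⁻, so n(Cl₂) = 0.08954 / 2 = 0.04477 mol
V = nRT/P = 0.04477 × 0.0821 × 286 / 1.40 = 0.7509 L
= 751 mL

751 mL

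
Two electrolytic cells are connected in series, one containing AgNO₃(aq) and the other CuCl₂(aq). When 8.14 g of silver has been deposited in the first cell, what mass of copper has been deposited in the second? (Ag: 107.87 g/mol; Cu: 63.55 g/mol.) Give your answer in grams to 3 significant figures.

n(Ag) = 8.14 / 107.87 = 0.07546 mol
Ag⁺ + e⁻ → Ag, so n(e⁻) = 0.07546 mol
The cells are in series, so the same charge (and hence the same n(e⁻) = 0.07546 mol) passes through both.
Cu²⁺ + 2e⁻ → Cu, so n(Cu) = 0.07546 / 2 = 0.03773 mol
m(Cu) = 0.03773 × 63.55 = 2.40 g

2.40 g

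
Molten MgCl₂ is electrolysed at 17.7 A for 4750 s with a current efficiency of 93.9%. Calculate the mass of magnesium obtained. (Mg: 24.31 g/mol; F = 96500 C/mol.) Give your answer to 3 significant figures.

9.94 g

Q = 17.7 × 4750 = 84080 C
n(e⁻) = 84080 / 96500 = 0.8713 mol
Mg²⁺ + 2e⁻ → Mg, so theoretical m(Mg) = 0.4357 × 24.31 = 10.59 g
Actual mass = 93.9% × 10.59 = 9.94 g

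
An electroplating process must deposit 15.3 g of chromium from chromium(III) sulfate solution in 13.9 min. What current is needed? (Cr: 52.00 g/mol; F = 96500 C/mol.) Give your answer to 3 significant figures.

n(Cr) = 15.3 / 52.00 = 0.2942 mol
Cr³⁺ + 3e⁻ → Cr, so n(e⁻) = 3 × 0.2942 = 0.8826 mol
Q = 0.8826 × 96500 = 85170 C
I = Q / t = 85170 / 834 s = 102 A

102 A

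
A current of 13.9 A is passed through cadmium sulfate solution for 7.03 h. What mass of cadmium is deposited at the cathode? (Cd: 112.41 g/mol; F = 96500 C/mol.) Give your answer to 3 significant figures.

Q = It = 13.9 × 25308 = 3.518×10^5 C
n(e⁻) = Q/F = 3.518×10^5/96500 = 3.646 mol
Cd²⁺ + 2e⁻ → Cd, so n(Cd) = 3.646 / 2 = 1.823 mol
m = 1.823 × 112.41 = 205 g

205 g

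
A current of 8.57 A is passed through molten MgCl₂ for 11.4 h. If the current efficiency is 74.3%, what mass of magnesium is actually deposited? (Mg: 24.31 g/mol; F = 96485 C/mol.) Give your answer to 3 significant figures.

32.9 g

Q = 8.57 × 41040 = 3.517×10^5 C
n(e⁻) = 3.517×10^5 / 96485 = 3.645 mol
Mg²⁺ + 2e⁻ → Mg, so theoretical m(Mg) = 1.823 × 24.31 = 44.32 g
Actual mass = 74.3% × 44.32 = 32.9 g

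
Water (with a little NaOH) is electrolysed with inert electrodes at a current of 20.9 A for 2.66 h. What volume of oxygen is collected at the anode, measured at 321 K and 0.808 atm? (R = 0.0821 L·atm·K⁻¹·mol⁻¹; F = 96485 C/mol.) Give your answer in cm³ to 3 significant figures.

16900 cm³

Q = 20.9 A × 9576 s = 2.001×10^5 C
n(e⁻) = 2.001×10^5 / 96485 = 2.074 mol
2H₂O → O₂ + 4H⁺ + 4e⁻, so n(O₂) = 2.074 / 4 = 0.5185 mol
V = nRT/P = 0.5185 × 0.0821 × 321 / 0.808 = 16.91 L
= 16900 cm³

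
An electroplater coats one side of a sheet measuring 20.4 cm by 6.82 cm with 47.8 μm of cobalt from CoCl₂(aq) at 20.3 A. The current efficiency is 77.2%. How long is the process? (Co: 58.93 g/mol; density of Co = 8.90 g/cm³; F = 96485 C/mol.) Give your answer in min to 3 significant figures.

Plated area = 20.4 × 6.82 = 139.1 cm²
Volume = 139.1 × 47.8×10⁻⁴ cm = 0.6649 cm³
m(Co) = 0.6649 × 8.90 = 5.918 g
n(Co) = 5.918 / 58.93 = 0.1004 mol; n(e⁻) = 2 × 0.1004 = 0.2008 mol
Q = 0.2008 × 96485 / 0.772 = 25100 C
t = 25100 / 20.3 = 1236 s = 20.6 min

20.6 min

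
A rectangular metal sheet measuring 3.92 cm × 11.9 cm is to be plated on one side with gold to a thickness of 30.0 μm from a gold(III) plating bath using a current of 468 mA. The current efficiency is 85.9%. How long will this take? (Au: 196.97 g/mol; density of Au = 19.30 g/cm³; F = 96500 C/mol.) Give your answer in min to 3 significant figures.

Plated area = 3.92 × 11.9 = 46.65 cm²
Volume = 46.65 × 30.0×10⁻⁴ cm = 0.1400 cm³
m(Au) = 0.1400 × 19.30 = 2.702 g
n(Au) = 2.702 / 196.97 = 0.01372 mol; n(e⁻) = 3 × 0.01372 = 0.04116 mol
Q = 0.04116 × 96500 / 0.859 = 4624 C
t = 4624 / 0.468 = 9880 s = 165 min

165 min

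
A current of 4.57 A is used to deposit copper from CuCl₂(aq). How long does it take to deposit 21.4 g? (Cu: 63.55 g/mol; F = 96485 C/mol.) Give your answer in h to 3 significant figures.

n(Cu) = 21.4 / 63.55 = 0.3367 mol
Cu²⁺ + 2e⁻ → Cu, so n(e⁻) = 2 × 0.3367 = 0.6734 mol
Q = 0.6734 × 96485 = 64970 C
t = Q / I = 64970 / 4.57 = 14220 s = 3.95 h

3.95 h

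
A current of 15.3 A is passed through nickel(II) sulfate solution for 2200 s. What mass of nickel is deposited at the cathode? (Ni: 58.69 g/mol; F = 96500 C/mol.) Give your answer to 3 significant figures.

10.2 g

Q = 15.3 A × 2200 s = 33660 C
Moles of electrons = 33660 / 96500 = 0.3488 mol
Ni²⁺ + 2e⁻ → Ni, so n(Ni) = 0.3488 / 2 = 0.1744 mol
m = 0.1744 × 58.69 = 10.2 g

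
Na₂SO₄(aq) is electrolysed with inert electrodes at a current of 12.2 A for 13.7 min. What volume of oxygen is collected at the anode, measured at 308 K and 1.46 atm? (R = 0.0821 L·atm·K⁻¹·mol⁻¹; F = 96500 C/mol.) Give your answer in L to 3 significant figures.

Q = 12.2 A × 822 s = 10030 C
n(e⁻) = 10030 / 96500 = 0.1039 mol
2H₂O → O₂ + 4H⁺ + 4e⁻, so n(O₂) = 0.1039 / 4 = 0.02598 mol
V = nRT/P = 0.02598 × 0.0821 × 308 / 1.46 = 0.4500 L

0.450 L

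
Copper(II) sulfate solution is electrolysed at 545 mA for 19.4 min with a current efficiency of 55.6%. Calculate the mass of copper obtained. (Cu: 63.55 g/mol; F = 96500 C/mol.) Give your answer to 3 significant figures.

0.116 g

Q = 0.545 × 1164 = 634.4 C
n(e⁻) = 634.4 / 96500 = 0.006574 mol
Cu²⁺ + 2e⁻ → Cu, so theoretical m(Cu) = 0.003287 × 63.55 = 0.2089 g
Actual mass = 55.6% × 0.2089 = 0.116 g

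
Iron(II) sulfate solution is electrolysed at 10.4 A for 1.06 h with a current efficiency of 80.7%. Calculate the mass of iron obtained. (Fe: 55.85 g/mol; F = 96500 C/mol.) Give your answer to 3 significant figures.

Q = 10.4 × 3816 = 39690 C
n(e⁻) = 39690 / 96500 = 0.4113 mol
Fe²⁺ + 2e⁻ → Fe, so theoretical m(Fe) = 0.2057 × 55.85 = 11.49 g
Actual mass = 80.7% × 11.49 = 9.27 g

9.27 g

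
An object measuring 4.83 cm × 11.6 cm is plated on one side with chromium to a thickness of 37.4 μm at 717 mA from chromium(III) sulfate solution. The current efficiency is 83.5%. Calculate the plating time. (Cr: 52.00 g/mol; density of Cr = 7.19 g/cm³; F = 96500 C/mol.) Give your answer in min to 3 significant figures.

234 min

Plated area = 4.83 × 11.6 = 56.03 cm²
Volume = 56.03 × 37.4×10⁻⁴ cm = 0.2096 cm³
m(Cr) = 0.2096 × 7.19 = 1.507 g
n(Cr) = 1.507 / 52.00 = 0.02898 mol; n(e⁻) = 3 × 0.02898 = 0.08694 mol
Q = 0.08694 × 96500 / 0.835 = 10050 C
t = 10050 / 0.717 = 14020 s = 234 min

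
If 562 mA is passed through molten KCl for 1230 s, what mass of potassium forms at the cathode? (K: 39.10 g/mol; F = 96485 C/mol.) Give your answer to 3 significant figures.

Q = It = 0.562 × 1230 = 691.3 C
n(e⁻) = 691.3 / 96485 = 0.007165 mol
K⁺ + e⁻ → K, so n(K) = 0.007165 mol
m = 0.007165 × 39.10 = 0.280 g

0.280 g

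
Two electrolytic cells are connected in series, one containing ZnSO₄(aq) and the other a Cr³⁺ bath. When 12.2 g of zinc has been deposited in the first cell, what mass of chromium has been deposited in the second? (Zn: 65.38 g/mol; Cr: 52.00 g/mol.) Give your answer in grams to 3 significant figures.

6.47 g

n(Zn) = 12.2 / 65.38 = 0.1866 mol
Zn²⁺ + 2e⁻ → Zn, so n(e⁻) = 2 × 0.1866 = 0.3732 mol
Same current for the same time ⇒ same n(e⁻) = 0.3732 mol in both cells.
Cr³⁺ + 3e⁻ → Cr, so n(Cr) = 0.3732 / 3 = 0.1244 mol
m(Cr) = 0.1244 × 52.00 = 6.47 g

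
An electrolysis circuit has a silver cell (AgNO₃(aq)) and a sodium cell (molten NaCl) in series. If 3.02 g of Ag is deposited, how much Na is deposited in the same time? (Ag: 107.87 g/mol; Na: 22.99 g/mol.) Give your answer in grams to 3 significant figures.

0.644 g

n(Ag) = 3.02 / 107.87 = 0.02800 mol
Ag⁺ + e⁻ → Ag, so n(e⁻) = 0.02800 mol
Since the cells are in series, n(e⁻) in the Na cell is also 0.02800 mol.
Na⁺ + e⁻ → Na, so n(Na) = 0.02800 mol
m(Na) = 0.02800 × 22.99 = 0.644 g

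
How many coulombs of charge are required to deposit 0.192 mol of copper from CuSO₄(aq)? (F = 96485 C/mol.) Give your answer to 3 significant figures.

37100 C

Cu²⁺ + 2e⁻ → Cu, so n(e⁻) = 2 × 0.192 = 0.3840 mol
Q = 0.3840 × 96485 = 37050 C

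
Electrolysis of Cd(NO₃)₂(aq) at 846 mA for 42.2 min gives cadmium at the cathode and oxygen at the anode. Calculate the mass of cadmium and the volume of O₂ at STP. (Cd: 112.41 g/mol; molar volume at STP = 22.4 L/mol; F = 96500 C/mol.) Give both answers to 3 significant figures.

Q = 0.846 × 2532 = 2142 C; n(e⁻) = 2142 / 96500 = 0.02220 mol
Cathode: Cd²⁺ + 2e⁻ → Cd → n(Cd) = 0.02220/2 = 0.01110 mol → 1.25 g
Anode: 2H₂O → O₂ + 4H⁺ + 4e⁻ → n(O₂) = 0.02220/4 = 0.005550 mol → 0.124 L

1.25 g Cd; 0.124 L O₂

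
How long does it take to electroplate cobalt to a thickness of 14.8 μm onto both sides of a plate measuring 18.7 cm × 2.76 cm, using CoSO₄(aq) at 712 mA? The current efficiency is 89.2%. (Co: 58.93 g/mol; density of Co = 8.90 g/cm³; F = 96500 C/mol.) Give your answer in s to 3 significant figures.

7010 s

Plated area = 2 × 18.7 × 2.76 = 103.2 cm²
Volume = 103.2 × 14.8×10⁻⁴ cm = 0.1527 cm³
m(Co) = 0.1527 × 8.90 = 1.359 g
n(Co) = 1.359 / 58.93 = 0.02306 mol; n(e⁻) = 2 × 0.02306 = 0.04612 mol
Q = 0.04612 × 96500 / 0.892 = 4989 C
t = 4989 / 0.712 = 7007 s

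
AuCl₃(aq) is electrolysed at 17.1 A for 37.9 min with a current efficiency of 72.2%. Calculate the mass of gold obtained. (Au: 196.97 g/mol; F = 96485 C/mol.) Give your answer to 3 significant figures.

Q = 17.1 × 2274 = 38890 C
n(e⁻) = 38890 / 96485 = 0.4031 mol
Au³⁺ + 3e⁻ → Au, so theoretical m(Au) = 0.1344 × 196.97 = 26.47 g
Actual mass = 72.2% × 26.47 = 19.1 g

19.1 g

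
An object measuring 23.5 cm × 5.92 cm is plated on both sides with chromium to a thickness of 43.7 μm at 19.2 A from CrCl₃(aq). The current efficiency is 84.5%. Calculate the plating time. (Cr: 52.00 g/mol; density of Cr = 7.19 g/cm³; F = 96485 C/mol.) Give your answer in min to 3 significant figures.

50.0 min

Plated area = 2 × 23.5 × 5.92 = 278.2 cm²
Volume = 278.2 × 43.7×10⁻⁴ cm = 1.216 cm³
m(Cr) = 1.216 × 7.19 = 8.743 g
n(Cr) = 8.743 / 52.00 = 0.1681 mol; n(e⁻) = 3 × 0.1681 = 0.5043 mol
Q = 0.5043 × 96485 / 0.845 = 57580 C
t = 57580 / 19.2 = 2999 s = 50.0 min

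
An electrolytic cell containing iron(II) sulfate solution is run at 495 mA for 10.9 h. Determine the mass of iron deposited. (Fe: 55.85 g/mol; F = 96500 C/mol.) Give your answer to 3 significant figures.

Charge passed = 0.495 × 39240 = 19420 C
n(e⁻) = Q/F = 19420/96500 = 0.2012 mol
Fe²⁺ + 2e⁻ → Fe, so n(Fe) = 0.2012 / 2 = 0.1006 mol
m = 0.1006 × 55.85 = 5.62 g

5.62 g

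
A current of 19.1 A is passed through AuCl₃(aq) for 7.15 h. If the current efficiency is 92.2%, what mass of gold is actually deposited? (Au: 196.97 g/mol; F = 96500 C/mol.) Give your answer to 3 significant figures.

308 g

Q = 19.1 × 25740 = 4.916×10^5 C
n(e⁻) = 4.916×10^5 / 96500 = 5.094 mol
Au³⁺ + 3e⁻ → Au, so theoretical m(Au) = 1.698 × 196.97 = 334.5 g
Actual mass = 92.2% × 334.5 = 308 g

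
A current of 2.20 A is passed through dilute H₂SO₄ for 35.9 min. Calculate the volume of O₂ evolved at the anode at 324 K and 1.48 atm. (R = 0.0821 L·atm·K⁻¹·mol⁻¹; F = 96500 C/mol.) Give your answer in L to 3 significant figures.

0.221 L

Q = 2.20 A × 2154 s = 4739 C
n(e⁻) = 4739 / 96500 = 0.04911 mol
2H₂O → O₂ + 4H⁺ + 4e⁻, so n(O₂) = 0.04911 / 4 = 0.01228 mol
V = nRT/P = 0.01228 × 0.0821 × 324 / 1.48 = 0.2207 L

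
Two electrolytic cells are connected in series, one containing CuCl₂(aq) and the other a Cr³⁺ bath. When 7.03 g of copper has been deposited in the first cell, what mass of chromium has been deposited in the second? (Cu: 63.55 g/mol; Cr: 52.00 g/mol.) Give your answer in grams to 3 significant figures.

n(Cu) = 7.03 / 63.55 = 0.1106 mol
Cu²⁺ + 2e⁻ → Cu, so n(e⁻) = 2 × 0.1106 = 0.2212 mol
In series, the same 0.2212 mol of electrons flows through the second cell.
Cr³⁺ + 3e⁻ → Cr, so n(Cr) = 0.2212 / 3 = 0.07373 mol
m(Cr) = 0.07373 × 52.00 = 3.83 g

3.83 g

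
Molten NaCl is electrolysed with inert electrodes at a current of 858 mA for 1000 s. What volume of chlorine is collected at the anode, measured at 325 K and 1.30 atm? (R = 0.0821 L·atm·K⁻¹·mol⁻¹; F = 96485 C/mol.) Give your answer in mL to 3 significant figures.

Q = 0.858 A × 1000 s = 858.0 C
n(e⁻) = Q/F = 858.0/96485 = 0.008893 mol
2Cl⁻ → Cl₂ + 2e⁻, so n(Cl₂) = 0.008893 / 2 = 0.004447 mol
V = nRT/P = 0.004447 × 0.0821 × 325 / 1.30 = 0.09127 L
= 91.3 mL

91.3 mL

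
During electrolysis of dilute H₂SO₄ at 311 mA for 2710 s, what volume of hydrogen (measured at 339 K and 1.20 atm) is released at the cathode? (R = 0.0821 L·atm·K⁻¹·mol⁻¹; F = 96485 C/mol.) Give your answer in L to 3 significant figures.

0.101 L

Q = 0.311 A × 2710 s = 842.8 C
n(e⁻) = Q/F = 842.8/96485 = 0.008735 mol
2H⁺ + 2e⁻ → H₂, so n(H₂) = 0.008735 / 2 = 0.004368 mol
V = nRT/P = 0.004368 × 0.0821 × 339 / 1.20 = 0.1013 L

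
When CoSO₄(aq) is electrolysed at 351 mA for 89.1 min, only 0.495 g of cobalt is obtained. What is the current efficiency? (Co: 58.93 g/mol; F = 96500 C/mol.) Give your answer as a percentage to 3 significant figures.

Q = 0.351 × 5346 = 1876 C
n(e⁻) = 1876 / 96500 = 0.01944 mol
Co²⁺ + 2e⁻ → Co, so theoretical n(Co) = 0.009720 mol → 0.5728 g
Efficiency = 0.495 / 0.5728 = 0.8642 = 86.4%

86.4%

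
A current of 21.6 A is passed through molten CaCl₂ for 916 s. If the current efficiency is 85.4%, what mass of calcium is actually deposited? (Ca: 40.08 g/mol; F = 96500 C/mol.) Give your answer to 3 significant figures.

Q = 21.6 × 916 = 19790 C
n(e⁻) = 19790 / 96500 = 0.2051 mol
Ca²⁺ + 2e⁻ → Ca, so theoretical m(Ca) = 0.1026 × 40.08 = 4.112 g
Actual mass = 85.4% × 4.112 = 3.51 g

3.51 g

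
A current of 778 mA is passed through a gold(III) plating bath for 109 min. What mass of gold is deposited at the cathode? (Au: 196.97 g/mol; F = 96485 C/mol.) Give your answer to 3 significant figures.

Q = 0.778 A × 6540 s = 5088 C
n(e⁻) = Q/F = 5088/96485 = 0.05273 mol
Au³⁺ + 3e⁻ → Au, so n(Au) = 0.05273 / 3 = 0.01758 mol
m = 0.01758 × 196.97 = 3.46 g

3.46 g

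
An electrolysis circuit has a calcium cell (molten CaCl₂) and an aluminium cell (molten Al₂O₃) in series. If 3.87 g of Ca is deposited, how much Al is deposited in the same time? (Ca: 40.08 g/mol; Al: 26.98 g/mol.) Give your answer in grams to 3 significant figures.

n(Ca) = 3.87 / 40.08 = 0.09656 mol
Ca²⁺ + 2e⁻ → Ca, so n(e⁻) = 2 × 0.09656 = 0.1931 mol
In series, the same 0.1931 mol of electrons flows through the second cell.
Al³⁺ + 3e⁻ → Al, so n(Al) = 0.1931 / 3 = 0.06437 mol
m(Al) = 0.06437 × 26.98 = 1.74 g

1.74 g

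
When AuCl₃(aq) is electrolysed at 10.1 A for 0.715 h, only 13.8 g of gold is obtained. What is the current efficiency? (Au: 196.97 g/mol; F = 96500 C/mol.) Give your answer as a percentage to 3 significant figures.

78.0%

Q = 10.1 × 2574 = 26000 C
n(e⁻) = 26000 / 96500 = 0.2694 mol
Au³⁺ + 3e⁻ → Au, so theoretical n(Au) = 0.08980 mol → 17.69 g
Efficiency = 13.8 / 17.69 = 0.7801 = 78.0%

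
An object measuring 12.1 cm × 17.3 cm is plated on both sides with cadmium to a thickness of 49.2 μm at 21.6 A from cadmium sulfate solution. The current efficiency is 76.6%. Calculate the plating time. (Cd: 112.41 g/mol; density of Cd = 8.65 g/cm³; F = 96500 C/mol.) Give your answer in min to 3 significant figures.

Plated area = 2 × 12.1 × 17.3 = 418.7 cm²
Volume = 418.7 × 49.2×10⁻⁴ cm = 2.060 cm³
m(Cd) = 2.060 × 8.65 = 17.82 g
n(Cd) = 17.82 / 112.41 = 0.1585 mol; n(e⁻) = 2 × 0.1585 = 0.3170 mol
Q = 0.3170 × 96500 / 0.766 = 39940 C
t = 39940 / 21.6 = 1849 s = 30.8 min

30.8 min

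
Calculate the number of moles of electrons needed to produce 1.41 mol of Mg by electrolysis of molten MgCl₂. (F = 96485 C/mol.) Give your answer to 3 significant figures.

2.82 mol

Mg²⁺ + 2e⁻ → Mg, so n(e⁻) = 2 × 1.41 = 2.820 mol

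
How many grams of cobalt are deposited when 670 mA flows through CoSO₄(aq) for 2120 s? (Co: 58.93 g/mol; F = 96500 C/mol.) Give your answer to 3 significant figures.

Q = 0.670 A × 2120 s = 1420 C
Moles of electrons = 1420 / 96500 = 0.01472 mol
Co²⁺ + 2e⁻ → Co, so n(Co) = 0.01472 / 2 = 0.007360 mol
m = 0.007360 × 58.93 = 0.434 g

0.434 g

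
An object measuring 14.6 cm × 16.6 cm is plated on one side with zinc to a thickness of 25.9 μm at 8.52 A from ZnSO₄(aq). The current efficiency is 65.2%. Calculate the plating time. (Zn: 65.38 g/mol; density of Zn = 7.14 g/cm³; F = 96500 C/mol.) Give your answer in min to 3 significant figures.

Plated area = 14.6 × 16.6 = 242.4 cm²
Volume = 242.4 × 25.9×10⁻⁴ cm = 0.6278 cm³
m(Zn) = 0.6278 × 7.14 = 4.482 g
n(Zn) = 4.482 / 65.38 = 0.06855 mol; n(e⁻) = 2 × 0.06855 = 0.1371 mol
Q = 0.1371 × 96500 / 0.652 = 20290 C
t = 20290 / 8.52 = 2381 s = 39.7 min

39.7 min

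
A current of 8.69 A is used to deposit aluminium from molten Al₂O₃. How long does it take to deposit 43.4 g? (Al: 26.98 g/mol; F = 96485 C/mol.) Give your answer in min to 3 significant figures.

n(Al) = 43.4 / 26.98 = 1.609 mol
Al³⁺ + 3e⁻ → Al, so n(e⁻) = 3 × 1.609 = 4.827 mol
Q = 4.827 × 96485 = 4.657×10^5 C
t = Q / I = 4.657×10^5 / 8.69 = 53590 s = 893 min

893 min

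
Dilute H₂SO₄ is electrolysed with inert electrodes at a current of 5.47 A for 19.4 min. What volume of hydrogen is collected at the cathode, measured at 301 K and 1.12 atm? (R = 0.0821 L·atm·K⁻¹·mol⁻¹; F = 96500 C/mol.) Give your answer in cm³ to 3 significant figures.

Charge passed = 5.47 × 1164 = 6367 C
n(e⁻) = Q/F = 6367/96500 = 0.06598 mol
2H⁺ + 2e⁻ → H₂, so n(H₂) = 0.06598 / 2 = 0.03299 mol
V = nRT/P = 0.03299 × 0.0821 × 301 / 1.12 = 0.7279 L
= 728 cm³

728 cm³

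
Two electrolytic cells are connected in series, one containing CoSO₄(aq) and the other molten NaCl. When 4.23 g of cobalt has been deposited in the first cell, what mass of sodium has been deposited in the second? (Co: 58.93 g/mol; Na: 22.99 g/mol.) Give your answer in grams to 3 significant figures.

3.30 g

n(Co) = 4.23 / 58.93 = 0.07178 mol
Co²⁺ + 2e⁻ → Co, so n(e⁻) = 2 × 0.07178 = 0.1436 mol
Since the cells are in series, n(e⁻) in the Na cell is also 0.1436 mol.
Na⁺ + e⁻ → Na, so n(Na) = 0.1436 mol
m(Na) = 0.1436 × 22.99 = 3.30 g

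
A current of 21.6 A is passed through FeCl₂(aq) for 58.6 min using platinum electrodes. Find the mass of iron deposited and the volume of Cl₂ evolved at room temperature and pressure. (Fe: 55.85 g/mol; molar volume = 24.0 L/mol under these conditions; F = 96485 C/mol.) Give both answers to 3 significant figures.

22.0 g Fe; 9.45 L Cl₂

Q = 21.6 × 3516 = 75950 C; n(e⁻) = 75950 / 96485 = 0.7872 mol
Cathode: Fe²⁺ + 2e⁻ → Fe → n(Fe) = 0.7872/2 = 0.3936 mol → 22.0 g
Anode: 2Cl⁻ → Cl₂ + 2e⁻ → n(Cl₂) = 0.7872/2 = 0.3936 mol → 9.45 L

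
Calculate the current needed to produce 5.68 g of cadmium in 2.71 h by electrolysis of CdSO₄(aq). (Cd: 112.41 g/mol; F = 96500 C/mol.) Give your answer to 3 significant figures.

1.00 A

n(Cd) = 5.68 / 112.41 = 0.05053 mol
Cd²⁺ + 2e⁻ → Cd, so n(e⁻) = 2 × 0.05053 = 0.1011 mol
Q = 0.1011 × 96500 = 9756 C
I = Q / t = 9756 / 9756 s = 1.00 A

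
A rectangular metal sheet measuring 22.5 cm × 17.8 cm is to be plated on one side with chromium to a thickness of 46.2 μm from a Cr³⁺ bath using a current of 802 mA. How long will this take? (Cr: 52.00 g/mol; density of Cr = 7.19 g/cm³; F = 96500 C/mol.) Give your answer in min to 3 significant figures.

1540 min

Plated area = 22.5 × 17.8 = 400.5 cm²
Volume = 400.5 × 46.2×10⁻⁴ cm = 1.850 cm³
m(Cr) = 1.850 × 7.19 = 13.30 g
n(Cr) = 13.30 / 52.00 = 0.2558 mol; n(e⁻) = 3 × 0.2558 = 0.7674 mol
Q = 0.7674 × 96500 = 74050 C
t = 74050 / 0.802 = 92330 s = 1540 min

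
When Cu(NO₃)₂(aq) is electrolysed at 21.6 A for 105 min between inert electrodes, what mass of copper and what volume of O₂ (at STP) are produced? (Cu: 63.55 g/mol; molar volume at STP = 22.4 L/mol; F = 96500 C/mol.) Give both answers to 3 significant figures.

Q = 21.6 × 6300 = 1.361×10^5 C; n(e⁻) = 1.361×10^5 / 96500 = 1.410 mol
Cathode: Cu²⁺ + 2e⁻ → Cu → n(Cu) = 1.410/2 = 0.7050 mol → 44.8 g
Anode: 2H₂O → O₂ + 4H⁺ + 4e⁻ → n(O₂) = 1.410/4 = 0.3525 mol → 7.90 L

44.8 g Cu; 7.90 L O₂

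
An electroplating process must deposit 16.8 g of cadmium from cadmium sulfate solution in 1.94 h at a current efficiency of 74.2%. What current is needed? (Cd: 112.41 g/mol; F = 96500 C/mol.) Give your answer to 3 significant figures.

5.57 A

n(Cd) = 16.8 / 112.41 = 0.1495 mol
Cd²⁺ + 2e⁻ → Cd, so n(e⁻) = 2 × 0.1495 = 0.2990 mol
Q = 0.2990 × 96500 / 0.742 = 38890 C
I = Q / t = 38890 / 6984 s = 5.57 A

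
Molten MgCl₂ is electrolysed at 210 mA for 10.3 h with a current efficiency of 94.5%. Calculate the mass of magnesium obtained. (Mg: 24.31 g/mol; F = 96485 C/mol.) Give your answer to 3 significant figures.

Q = 0.210 × 37080 = 7787 C
n(e⁻) = 7787 / 96485 = 0.08071 mol
Mg²⁺ + 2e⁻ → Mg, so theoretical m(Mg) = 0.04036 × 24.31 = 0.9812 g
Actual mass = 94.5% × 0.9812 = 0.927 g

0.927 g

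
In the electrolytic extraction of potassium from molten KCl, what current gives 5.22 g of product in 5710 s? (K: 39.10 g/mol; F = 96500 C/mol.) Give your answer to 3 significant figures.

2.26 A

n(K) = 5.22 / 39.10 = 0.1335 mol
K⁺ + e⁻ → K, so n(e⁻) = 0.1335 mol
Q = 0.1335 × 96500 = 12880 C
I = Q / t = 12880 / 5710 s = 2.26 A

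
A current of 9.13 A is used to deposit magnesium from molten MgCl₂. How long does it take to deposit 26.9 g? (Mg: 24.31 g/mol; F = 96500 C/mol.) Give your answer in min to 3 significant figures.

n(Mg) = 26.9 / 24.31 = 1.107 mol
Mg²⁺ + 2e⁻ → Mg, so n(e⁻) = 2 × 1.107 = 2.214 mol
Q = 2.214 × 96500 = 2.137×10^5 C
t = Q / I = 2.137×10^5 / 9.13 = 23410 s = 390 min

390 min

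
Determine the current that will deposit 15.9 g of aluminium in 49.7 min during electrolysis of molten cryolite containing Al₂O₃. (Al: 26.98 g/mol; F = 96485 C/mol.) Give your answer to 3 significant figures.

57.2 A

n(Al) = 15.9 / 26.98 = 0.5893 mol
Al³⁺ + 3e⁻ → Al, so n(e⁻) = 3 × 0.5893 = 1.768 mol
Q = 1.768 × 96485 = 1.706×10^5 C
I = Q / t = 1.706×10^5 / 2982 s = 57.2 A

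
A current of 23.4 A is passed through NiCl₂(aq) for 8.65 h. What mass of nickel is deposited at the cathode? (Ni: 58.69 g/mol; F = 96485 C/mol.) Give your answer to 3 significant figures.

222 g

Q = It = 23.4 × 31140 = 7.287×10^5 C
Moles of electrons = 7.287×10^5 / 96485 = 7.552 mol
Ni²⁺ + 2e⁻ → Ni, so n(Ni) = 7.552 / 2 = 3.776 mol
m = 3.776 × 58.69 = 222 g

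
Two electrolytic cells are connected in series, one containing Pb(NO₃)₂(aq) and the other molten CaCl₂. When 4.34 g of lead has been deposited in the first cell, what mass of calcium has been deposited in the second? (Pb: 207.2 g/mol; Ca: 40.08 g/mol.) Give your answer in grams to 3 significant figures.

0.840 g

n(Pb) = 4.34 / 207.2 = 0.02095 mol
Pb²⁺ + 2e⁻ → Pb, so n(e⁻) = 2 × 0.02095 = 0.04190 mol
Same current for the same time ⇒ same n(e⁻) = 0.04190 mol in both cells.
Ca²⁺ + 2e⁻ → Ca, so n(Ca) = 0.04190 / 2 = 0.02095 mol
m(Ca) = 0.02095 × 40.08 = 0.840 g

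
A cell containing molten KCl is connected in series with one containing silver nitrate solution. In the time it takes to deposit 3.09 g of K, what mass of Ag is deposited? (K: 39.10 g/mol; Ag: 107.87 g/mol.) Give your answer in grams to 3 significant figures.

n(K) = 3.09 / 39.10 = 0.07903 mol
K⁺ + e⁻ → K, so n(e⁻) = 0.07903 mol
Same current for the same time ⇒ same n(e⁻) = 0.07903 mol in both cells.
Ag⁺ + e⁻ → Ag, so n(Ag) = 0.07903 mol
m(Ag) = 0.07903 × 107.87 = 8.52 g

8.52 g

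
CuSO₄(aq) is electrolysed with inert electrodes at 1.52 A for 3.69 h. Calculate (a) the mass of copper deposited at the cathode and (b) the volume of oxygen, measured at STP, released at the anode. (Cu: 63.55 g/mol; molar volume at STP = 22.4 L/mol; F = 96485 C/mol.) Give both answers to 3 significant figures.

6.65 g Cu; 1.17 L O₂

Q = 1.52 × 13284 = 20190 C; n(e⁻) = 20190 / 96485 = 0.2093 mol
Cathode: Cu²⁺ + 2e⁻ → Cu → n(Cu) = 0.2093/2 = 0.1047 mol → 6.65 g
Anode: 2H₂O → O₂ + 4H⁺ + 4e⁻ → n(O₂) = 0.2093/4 = 0.05233 mol → 1.17 L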